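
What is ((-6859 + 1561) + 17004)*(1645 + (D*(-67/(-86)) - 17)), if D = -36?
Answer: 805349388/43 ≈ 1.8729e+7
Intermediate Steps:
((-6859 + 1561) + 17004)*(1645 + (D*(-67/(-86)) - 17)) = ((-6859 + 1561) + 17004)*(1645 + (-(-2412)/(-86) - 17)) = (-5298 + 17004)*(1645 + (-(-2412)*(-1)/86 - 17)) = 11706*(1645 + (-36*67/86 - 17)) = 11706*(1645 + (-1206/43 - 17)) = 11706*(1645 - 1937/43) = 11706*(68798/43) = 805349388/43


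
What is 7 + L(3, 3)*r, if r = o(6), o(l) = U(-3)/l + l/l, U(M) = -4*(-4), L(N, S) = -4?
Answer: -23/3 ≈ -7.6667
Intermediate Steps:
U(M) = 16
o(l) = 1 + 16/l (o(l) = 16/l + l/l = 16/l + 1 = 1 + 16/l)
r = 11/3 (r = (16 + 6)/6 = (⅙)*22 = 11/3 ≈ 3.6667)
7 + L(3, 3)*r = 7 - 4*11/3 = 7 - 44/3 = -23/3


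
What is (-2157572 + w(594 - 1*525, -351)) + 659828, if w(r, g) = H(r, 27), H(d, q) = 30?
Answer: -1497714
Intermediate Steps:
w(r, g) = 30
(-2157572 + w(594 - 1*525, -351)) + 659828 = (-2157572 + 30) + 659828 = -2157542 + 659828 = -1497714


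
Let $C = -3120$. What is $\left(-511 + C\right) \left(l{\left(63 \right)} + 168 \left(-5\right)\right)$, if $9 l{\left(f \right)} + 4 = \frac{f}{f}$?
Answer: $\frac{9153751}{3} \approx 3.0513 \cdot 10^{6}$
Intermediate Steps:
$l{\left(f \right)} = - \frac{1}{3}$ ($l{\left(f \right)} = - \frac{4}{9} + \frac{f \frac{1}{f}}{9} = - \frac{4}{9} + \frac{1}{9} \cdot 1 = - \frac{4}{9} + \frac{1}{9} = - \frac{1}{3}$)
$\left(-511 + C\right) \left(l{\left(63 \right)} + 168 \left(-5\right)\right) = \left(-511 - 3120\right) \left(- \frac{1}{3} + 168 \left(-5\right)\right) = - 3631 \left(- \frac{1}{3} - 840\right) = \left(-3631\right) \left(- \frac{2521}{3}\right) = \frac{9153751}{3}$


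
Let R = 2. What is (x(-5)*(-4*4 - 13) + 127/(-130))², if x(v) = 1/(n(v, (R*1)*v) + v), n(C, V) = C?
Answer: 625/169 ≈ 3.6982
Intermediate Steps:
x(v) = 1/(2*v) (x(v) = 1/(v + v) = 1/(2*v))
(x(-5)*(-4*4 - 13) + 127/(-130))² = (((½)/(-5))*(-4*4 - 13) + 127/(-130))² = (((½)*(-⅕))*(-16 - 13) + 127*(-1/130))² = (-⅒*(-29) - 127/130)² = (29/10 - 127/130)² = (25/13)² = 625/169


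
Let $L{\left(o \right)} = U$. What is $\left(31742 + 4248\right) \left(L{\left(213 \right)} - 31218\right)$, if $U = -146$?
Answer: $-1128790360$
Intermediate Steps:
$L{\left(o \right)} = -146$
$\left(31742 + 4248\right) \left(L{\left(213 \right)} - 31218\right) = \left(31742 + 4248\right) \left(-146 - 31218\right) = 35990 \left(-31364\right) = -1128790360$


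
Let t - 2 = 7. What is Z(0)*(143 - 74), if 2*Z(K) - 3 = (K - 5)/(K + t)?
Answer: 253/3 ≈ 84.333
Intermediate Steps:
t = 9 (t = 2 + 7 = 9)
Z(K) = 3/2 + (-5 + K)/(2*(9 + K)) (Z(K) = 3/2 + ((K - 5)/(K + 9))/2 = 3/2 + ((-5 + K)/(9 + K))/2 = 3/2 + (-5 + K)/(2*(9 + K)))
Z(0)*(143 - 74) = ((11 + 2*0)/(9 + 0))*(143 - 74) = ((11 + 0)/9)*69 = ((⅑)*11)*69 = (11/9)*69 = 253/3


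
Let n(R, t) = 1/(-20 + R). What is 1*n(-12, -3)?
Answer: -1/32 ≈ -0.031250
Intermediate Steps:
1*n(-12, -3) = 1/(-20 - 12) = 1/(-32) = 1*(-1/32) = -1/32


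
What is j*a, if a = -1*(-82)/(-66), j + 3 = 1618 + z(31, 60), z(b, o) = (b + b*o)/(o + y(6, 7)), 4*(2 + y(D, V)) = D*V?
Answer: -9226517/4521 ≈ -2040.8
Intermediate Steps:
y(D, V) = -2 + D*V/4 (y(D, V) = -2 + (D*V)/4 = -2 + D*V/4)
z(b, o) = (b + b*o)/(17/2 + o) (z(b, o) = (b + b*o)/(o + (-2 + (¼)*6*7)) = (b + b*o)/(o + (-2 + 21/2)) = (b + b*o)/(o + 17/2) = (b + b*o)/(17/2 + o))
j = 225037/137 (j = -3 + (1618 + 2*31*(1 + 60)/(17 + 2*60)) = -3 + (1618 + 2*31*61/(17 + 120)) = -3 + (1618 + 2*31*61/137) = -3 + (1618 + 2*31*(1/137)*61) = -3 + (1618 + 3782/137) = -3 + 225448/137 = 225037/137 ≈ 1642.6)
a = -41/33 (a = 82*(-1/66) = -41/33 ≈ -1.2424)
j*a = (225037/137)*(-41/33) = -9226517/4521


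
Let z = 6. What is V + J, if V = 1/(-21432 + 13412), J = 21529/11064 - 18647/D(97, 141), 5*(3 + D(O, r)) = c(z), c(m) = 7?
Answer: 32321986613/2772915 ≈ 11656.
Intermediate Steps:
D(O, r) = -8/5 (D(O, r) = -3 + (⅕)*7 = -3 + 7/5 = -8/5)
J = 64482767/5532 (J = 21529/11064 - 18647/(-8/5) = 21529*(1/11064) - 18647*(-5/8) = 21529/11064 + 93235/8 = 64482767/5532 ≈ 11656.)
V = -1/8020 (V = 1/(-8020) = -1/8020 ≈ -0.00012469)
V + J = -1/8020 + 64482767/5532 = 32321986613/2772915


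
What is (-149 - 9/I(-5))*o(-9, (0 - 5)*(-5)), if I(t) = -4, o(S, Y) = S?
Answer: 5283/4 ≈ 1320.8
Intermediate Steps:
(-149 - 9/I(-5))*o(-9, (0 - 5)*(-5)) = (-149 - 9/(-4))*(-9) = (-149 - 9*(-1/4))*(-9) = (-149 + 9/4)*(-9) = -587/4*(-9) = 5283/4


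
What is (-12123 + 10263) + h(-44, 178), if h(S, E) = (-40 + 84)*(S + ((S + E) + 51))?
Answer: 4344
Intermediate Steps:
h(S, E) = 2244 + 44*E + 88*S (h(S, E) = 44*(S + ((E + S) + 51)) = 44*(S + (51 + E + S)) = 44*(51 + E + 2*S) = 2244 + 44*E + 88*S)
(-12123 + 10263) + h(-44, 178) = (-12123 + 10263) + (2244 + 44*178 + 88*(-44)) = -1860 + (2244 + 7832 - 3872) = -1860 + 6204 = 4344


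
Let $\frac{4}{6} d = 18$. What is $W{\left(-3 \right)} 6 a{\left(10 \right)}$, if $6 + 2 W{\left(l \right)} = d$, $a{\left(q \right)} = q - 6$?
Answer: $252$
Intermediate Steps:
$d = 27$ ($d = \frac{3}{2} \cdot 18 = 27$)
$a{\left(q \right)} = -6 + q$
$W{\left(l \right)} = \frac{21}{2}$ ($W{\left(l \right)} = -3 + \frac{1}{2} \cdot 27 = -3 + \frac{27}{2} = \frac{21}{2}$)
$W{\left(-3 \right)} 6 a{\left(10 \right)} = \frac{21 \cdot 6 \left(-6 + 10\right)}{2} = \frac{21 \cdot 6 \cdot 4}{2} = \frac{21}{2} \cdot 24 = 252$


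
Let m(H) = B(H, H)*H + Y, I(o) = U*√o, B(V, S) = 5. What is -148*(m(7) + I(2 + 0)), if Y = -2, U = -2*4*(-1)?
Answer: -4884 - 1184*√2 ≈ -6558.4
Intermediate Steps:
U = 8 (U = -8*(-1) = 8)
I(o) = 8*√o
m(H) = -2 + 5*H (m(H) = 5*H - 2 = -2 + 5*H)
-148*(m(7) + I(2 + 0)) = -148*((-2 + 5*7) + 8*√(2 + 0)) = -148*((-2 + 35) + 8*√2) = -148*(33 + 8*√2) = -4884 - 1184*√2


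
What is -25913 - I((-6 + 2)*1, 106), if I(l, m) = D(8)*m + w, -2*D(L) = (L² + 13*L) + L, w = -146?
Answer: -16439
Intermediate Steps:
D(L) = -7*L - L²/2 (D(L) = -((L² + 13*L) + L)/2 = -(L² + 14*L)/2 = -7*L - L²/2)
I(l, m) = -146 - 88*m (I(l, m) = (-½*8*(14 + 8))*m - 146 = (-½*8*22)*m - 146 = -88*m - 146 = -146 - 88*m)
-25913 - I((-6 + 2)*1, 106) = -25913 - (-146 - 88*106) = -25913 - (-146 - 9328) = -25913 - 1*(-9474) = -25913 + 9474 = -16439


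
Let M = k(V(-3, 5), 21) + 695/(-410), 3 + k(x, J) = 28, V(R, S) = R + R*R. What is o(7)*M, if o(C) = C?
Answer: 13377/82 ≈ 163.13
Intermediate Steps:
V(R, S) = R + R²
k(x, J) = 25 (k(x, J) = -3 + 28 = 25)
M = 1911/82 (M = 25 + 695/(-410) = 25 + 695*(-1/410) = 25 - 139/82 = 1911/82 ≈ 23.305)
o(7)*M = 7*(1911/82) = 13377/82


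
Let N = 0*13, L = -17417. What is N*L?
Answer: 0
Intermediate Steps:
N = 0
N*L = 0*(-17417) = 0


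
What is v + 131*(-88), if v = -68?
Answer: -11596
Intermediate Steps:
v + 131*(-88) = -68 + 131*(-88) = -68 - 11528 = -11596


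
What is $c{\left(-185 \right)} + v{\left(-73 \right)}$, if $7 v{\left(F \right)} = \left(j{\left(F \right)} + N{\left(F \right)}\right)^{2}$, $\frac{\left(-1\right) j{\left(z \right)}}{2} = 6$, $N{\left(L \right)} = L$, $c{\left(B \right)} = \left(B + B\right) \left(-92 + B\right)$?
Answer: $\frac{724655}{7} \approx 1.0352 \cdot 10^{5}$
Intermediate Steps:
$c{\left(B \right)} = 2 B \left(-92 + B\right)$
$j{\left(z \right)} = -12$ ($j{\left(z \right)} = \left(-2\right) 6 = -12$)
$v{\left(F \right)} = \frac{\left(-12 + F\right)^{2}}{7}$
$c{\left(-185 \right)} + v{\left(-73 \right)} = 2 \left(-185\right) \left(-92 - 185\right) + \frac{\left(-12 - 73\right)^{2}}{7} = 2 \left(-185\right) \left(-277\right) + \frac{\left(-85\right)^{2}}{7} = 102490 + \frac{1}{7} \cdot 7225 = 102490 + \frac{7225}{7} = \frac{724655}{7}$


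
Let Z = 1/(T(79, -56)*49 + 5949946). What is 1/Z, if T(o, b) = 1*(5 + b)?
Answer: 5947447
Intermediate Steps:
T(o, b) = 5 + b
Z = 1/5947447 (Z = 1/((5 - 56)*49 + 5949946) = 1/(-51*49 + 5949946) = 1/(-2499 + 5949946) = 1/5947447 ≈ 1.6814e-7)
1/Z = 1/(1/5947447) = 5947447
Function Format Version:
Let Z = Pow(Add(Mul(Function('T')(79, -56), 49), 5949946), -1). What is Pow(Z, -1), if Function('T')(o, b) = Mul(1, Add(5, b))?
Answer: 5947447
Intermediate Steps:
Function('T')(o, b) = Add(5, b)
Z = Rational(1, 5947447) (Z = Pow(Add(Mul(Add(5, -56), 49), 5949946), -1) = Pow(Add(Mul(-51, 49), 5949946), -1) = Pow(Add(-2499, 5949946), -1) = Pow(5947447, -1) = Rational(1, 5947447) ≈ 1.6814e-7)
Pow(Z, -1) = Pow(Rational(1, 5947447), -1) = 5947447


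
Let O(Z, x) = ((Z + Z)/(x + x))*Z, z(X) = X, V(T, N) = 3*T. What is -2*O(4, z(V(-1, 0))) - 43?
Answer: -97/3 ≈ -32.333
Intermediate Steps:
O(Z, x) = Z²/x (O(Z, x) = ((2*Z)/((2*x)))*Z = ((2*Z)*(1/(2*x)))*Z = (Z/x)*Z = Z²/x)
-2*O(4, z(V(-1, 0))) - 43 = -2*4²/(3*(-1)) - 43 = -32/(-3) - 43 = -32*(-1)/3 - 43 = -2*(-16/3) - 43 = 32/3 - 43 = -97/3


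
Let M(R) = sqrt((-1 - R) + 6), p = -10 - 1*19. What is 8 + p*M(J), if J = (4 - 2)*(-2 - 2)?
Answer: 8 - 29*sqrt(13) ≈ -96.561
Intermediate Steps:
p = -29 (p = -10 - 19 = -29)
J = -8 (J = 2*(-4) = -8)
M(R) = sqrt(5 - R)
8 + p*M(J) = 8 - 29*sqrt(5 - 1*(-8)) = 8 - 29*sqrt(5 + 8) = 8 - 29*sqrt(13)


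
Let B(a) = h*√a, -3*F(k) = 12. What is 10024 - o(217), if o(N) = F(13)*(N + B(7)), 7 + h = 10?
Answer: 10892 + 12*√7 ≈ 10924.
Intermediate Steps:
h = 3 (h = -7 + 10 = 3)
F(k) = -4 (F(k) = -⅓*12 = -4)
B(a) = 3*√a
o(N) = -12*√7 - 4*N (o(N) = -4*(N + 3*√7) = -12*√7 - 4*N)
10024 - o(217) = 10024 - (-12*√7 - 4*217) = 10024 - (-12*√7 - 868) = 10024 - (-868 - 12*√7) = 10024 + (868 + 12*√7) = 10892 + 12*√7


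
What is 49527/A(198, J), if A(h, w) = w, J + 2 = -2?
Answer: -49527/4 ≈ -12382.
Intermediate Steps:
J = -4 (J = -2 - 2 = -4)
49527/A(198, J) = 49527/(-4) = 49527*(-¼) = -49527/4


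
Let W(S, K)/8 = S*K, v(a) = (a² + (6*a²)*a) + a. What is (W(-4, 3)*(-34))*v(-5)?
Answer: -2382720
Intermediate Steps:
v(a) = a + a² + 6*a³ (v(a) = (a² + 6*a³) + a = a + a² + 6*a³)
W(S, K) = 8*K*S (W(S, K) = 8*(S*K) = 8*(K*S) = 8*K*S)
(W(-4, 3)*(-34))*v(-5) = ((8*3*(-4))*(-34))*(-5*(1 - 5 + 6*(-5)²)) = (-96*(-34))*(-5*(1 - 5 + 6*25)) = 3264*(-5*(1 - 5 + 150)) = 3264*(-5*146) = 3264*(-730) = -2382720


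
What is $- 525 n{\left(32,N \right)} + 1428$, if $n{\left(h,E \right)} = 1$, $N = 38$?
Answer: $903$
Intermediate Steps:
$- 525 n{\left(32,N \right)} + 1428 = \left(-525\right) 1 + 1428 = -525 + 1428 = 903$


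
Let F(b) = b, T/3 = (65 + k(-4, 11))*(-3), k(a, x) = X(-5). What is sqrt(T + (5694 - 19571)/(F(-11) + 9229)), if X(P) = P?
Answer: I*sqrt(46012541146)/9218 ≈ 23.27*I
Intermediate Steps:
k(a, x) = -5
T = -540 (T = 3*((65 - 5)*(-3)) = 3*(60*(-3)) = 3*(-180) = -540)
sqrt(T + (5694 - 19571)/(F(-11) + 9229)) = sqrt(-540 + (5694 - 19571)/(-11 + 9229)) = sqrt(-540 - 13877/9218) = sqrt(-4991597/9218) = I*sqrt(46012541146)/9218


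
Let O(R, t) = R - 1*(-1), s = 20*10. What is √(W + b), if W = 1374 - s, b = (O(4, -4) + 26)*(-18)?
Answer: 2*√154 ≈ 24.819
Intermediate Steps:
s = 200
O(R, t) = 1 + R (O(R, t) = R + 1 = 1 + R)
b = -558 (b = ((1 + 4) + 26)*(-18) = (5 + 26)*(-18) = 31*(-18) = -558)
W = 1174 (W = 1374 - 1*200 = 1374 - 200 = 1174)
√(W + b) = √(1174 - 558) = √616 = 2*√154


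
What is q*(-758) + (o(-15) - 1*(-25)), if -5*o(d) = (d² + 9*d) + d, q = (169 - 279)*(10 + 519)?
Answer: 44108030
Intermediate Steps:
q = -58190 (q = -110*529 = -58190)
o(d) = -2*d - d²/5 (o(d) = -((d² + 9*d) + d)/5 = -(d² + 10*d)/5 = -2*d - d²/5)
q*(-758) + (o(-15) - 1*(-25)) = -58190*(-758) + (-⅕*(-15)*(10 - 15) - 1*(-25)) = 44108020 + (-⅕*(-15)*(-5) + 25) = 44108020 + (-15 + 25) = 44108020 + 10 = 44108030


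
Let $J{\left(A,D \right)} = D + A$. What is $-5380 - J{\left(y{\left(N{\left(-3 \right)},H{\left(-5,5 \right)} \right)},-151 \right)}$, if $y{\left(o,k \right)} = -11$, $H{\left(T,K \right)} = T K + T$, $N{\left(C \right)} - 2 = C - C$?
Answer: $-5218$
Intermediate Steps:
$N{\left(C \right)} = 2$ ($N{\left(C \right)} = 2 + \left(C - C\right) = 2 + 0 = 2$)
$H{\left(T,K \right)} = T + K T$ ($H{\left(T,K \right)} = K T + T = T + K T$)
$J{\left(A,D \right)} = A + D$
$-5380 - J{\left(y{\left(N{\left(-3 \right)},H{\left(-5,5 \right)} \right)},-151 \right)} = -5380 - \left(-11 - 151\right) = -5380 - -162 = -5380 + 162 = -5218$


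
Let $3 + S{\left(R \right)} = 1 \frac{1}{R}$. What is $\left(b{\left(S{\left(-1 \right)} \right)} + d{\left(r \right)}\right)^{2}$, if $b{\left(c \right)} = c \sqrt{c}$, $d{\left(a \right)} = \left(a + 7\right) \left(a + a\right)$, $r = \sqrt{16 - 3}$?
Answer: $3160 - 416 i + \sqrt{13} \left(728 - 224 i\right) \approx 5784.8 - 1223.6 i$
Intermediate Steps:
$r = \sqrt{13} \approx 3.6056$
$S{\left(R \right)} = -3 + \frac{1}{R}$ ($S{\left(R \right)} = -3 + 1 \frac{1}{R} = -3 + \frac{1}{R}$)
$d{\left(a \right)} = 2 a \left(7 + a\right)$ ($d{\left(a \right)} = \left(7 + a\right) 2 a = 2 a \left(7 + a\right)$)
$b{\left(c \right)} = c^{\frac{3}{2}}$
$\left(b{\left(S{\left(-1 \right)} \right)} + d{\left(r \right)}\right)^{2} = \left(\left(-3 + \frac{1}{-1}\right)^{\frac{3}{2}} + 2 \sqrt{13} \left(7 + \sqrt{13}\right)\right)^{2} = \left(\left(-3 - 1\right)^{\frac{3}{2}} + 2 \sqrt{13} \left(7 + \sqrt{13}\right)\right)^{2} = \left(\left(-4\right)^{\frac{3}{2}} + 2 \sqrt{13} \left(7 + \sqrt{13}\right)\right)^{2} = \left(- 8 i + 2 \sqrt{13} \left(7 + \sqrt{13}\right)\right)^{2}$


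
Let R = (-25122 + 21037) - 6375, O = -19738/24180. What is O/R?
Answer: 9869/126461400 ≈ 7.8040e-5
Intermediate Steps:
O = -9869/12090 (O = -19738*1/24180 = -9869/12090 ≈ -0.81629)
R = -10460 (R = -4085 - 6375 = -10460)
O/R = -9869/12090/(-10460) = -9869/12090*(-1/10460) = 9869/126461400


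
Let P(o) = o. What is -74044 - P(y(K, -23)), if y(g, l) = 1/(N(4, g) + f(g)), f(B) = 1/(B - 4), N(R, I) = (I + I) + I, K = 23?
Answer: -97145747/1312 ≈ -74044.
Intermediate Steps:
N(R, I) = 3*I (N(R, I) = 2*I + I = 3*I)
f(B) = 1/(-4 + B)
y(g, l) = 1/(1/(-4 + g) + 3*g) (y(g, l) = 1/(3*g + 1/(-4 + g)) = 1/(1/(-4 + g) + 3*g))
-74044 - P(y(K, -23)) = -74044 - (-4 + 23)/(1 + 3*23*(-4 + 23)) = -74044 - 19/(1 + 3*23*19) = -74044 - 19/(1 + 1311) = -74044 - 19/1312 = -97145747/1312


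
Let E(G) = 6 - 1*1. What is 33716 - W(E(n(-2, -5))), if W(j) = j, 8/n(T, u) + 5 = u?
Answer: 33711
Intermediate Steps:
n(T, u) = 8/(-5 + u)
E(G) = 5 (E(G) = 6 - 1 = 5)
33716 - W(E(n(-2, -5))) = 33716 - 1*5 = 33716 - 5 = 33711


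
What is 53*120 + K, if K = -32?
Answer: 6328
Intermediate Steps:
53*120 + K = 53*120 - 32 = 6360 - 32 = 6328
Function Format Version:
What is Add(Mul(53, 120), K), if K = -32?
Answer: 6328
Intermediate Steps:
Add(Mul(53, 120), K) = Add(Mul(53, 120), -32) = Add(6360, -32) = 6328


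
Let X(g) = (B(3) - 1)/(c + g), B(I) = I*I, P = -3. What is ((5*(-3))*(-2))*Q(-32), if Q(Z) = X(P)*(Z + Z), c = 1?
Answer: 7680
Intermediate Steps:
B(I) = I²
X(g) = 8/(1 + g) (X(g) = (3² - 1)/(1 + g) = (9 - 1)/(1 + g) = 8/(1 + g))
Q(Z) = -8*Z (Q(Z) = (8/(1 - 3))*(Z + Z) = (8/(-2))*(2*Z) = (8*(-½))*(2*Z) = -8*Z)
((5*(-3))*(-2))*Q(-32) = ((5*(-3))*(-2))*(-8*(-32)) = -15*(-2)*256 = 30*256 = 7680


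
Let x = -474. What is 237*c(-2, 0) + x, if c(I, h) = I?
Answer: -948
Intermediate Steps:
237*c(-2, 0) + x = 237*(-2) - 474 = -474 - 474 = -948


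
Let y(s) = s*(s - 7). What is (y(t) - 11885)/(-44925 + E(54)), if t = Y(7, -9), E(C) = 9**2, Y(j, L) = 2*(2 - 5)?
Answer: 11807/44844 ≈ 0.26329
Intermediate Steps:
Y(j, L) = -6 (Y(j, L) = 2*(-3) = -6)
E(C) = 81
t = -6
y(s) = s*(-7 + s)
(y(t) - 11885)/(-44925 + E(54)) = (-6*(-7 - 6) - 11885)/(-44925 + 81) = (-6*(-13) - 11885)/(-44844) = (78 - 11885)*(-1/44844) = -11807*(-1/44844) = 11807/44844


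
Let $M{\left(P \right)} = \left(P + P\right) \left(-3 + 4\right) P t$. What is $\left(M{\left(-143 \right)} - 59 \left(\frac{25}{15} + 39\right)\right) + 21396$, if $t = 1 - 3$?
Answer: $- \frac{188398}{3} \approx -62799.0$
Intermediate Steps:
$t = -2$ ($t = 1 - 3 = -2$)
$M{\left(P \right)} = - 4 P^{2}$ ($M{\left(P \right)} = \left(P + P\right) \left(-3 + 4\right) P \left(-2\right) = 2 P 1 P \left(-2\right) = 2 P P \left(-2\right) = 2 P^{2} \left(-2\right) = - 4 P^{2}$)
$\left(M{\left(-143 \right)} - 59 \left(\frac{25}{15} + 39\right)\right) + 21396 = \left(- 4 \left(-143\right)^{2} - 59 \left(\frac{25}{15} + 39\right)\right) + 21396 = \left(\left(-4\right) 20449 - 59 \left(25 \cdot \frac{1}{15} + 39\right)\right) + 21396 = \left(-81796 - 59 \left(\frac{5}{3} + 39\right)\right) + 21396 = \left(-81796 - \frac{7198}{3}\right) + 21396 = - \frac{252586}{3} + 21396 = - \frac{188398}{3}$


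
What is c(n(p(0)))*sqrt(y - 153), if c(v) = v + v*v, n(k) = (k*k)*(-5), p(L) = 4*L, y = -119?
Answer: 0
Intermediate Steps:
n(k) = -5*k**2 (n(k) = k**2*(-5) = -5*k**2)
c(v) = v + v**2
c(n(p(0)))*sqrt(y - 153) = ((-5*(4*0)**2)*(1 - 5*(4*0)**2))*sqrt(-119 - 153) = ((-5*0**2)*(1 - 5*0**2))*sqrt(-272) = ((-5*0)*(1 - 5*0))*(4*I*sqrt(17)) = (0*(1 + 0))*(4*I*sqrt(17)) = (0*1)*(4*I*sqrt(17)) = 0*(4*I*sqrt(17)) = 0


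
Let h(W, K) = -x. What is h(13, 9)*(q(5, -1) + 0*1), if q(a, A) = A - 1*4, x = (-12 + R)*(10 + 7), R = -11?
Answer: -1955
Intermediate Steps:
x = -391 (x = (-12 - 11)*(10 + 7) = -23*17 = -391)
q(a, A) = -4 + A (q(a, A) = A - 4 = -4 + A)
h(W, K) = 391 (h(W, K) = -1*(-391) = 391)
h(13, 9)*(q(5, -1) + 0*1) = 391*((-4 - 1) + 0*1) = 391*(-5 + 0) = 391*(-5) = -1955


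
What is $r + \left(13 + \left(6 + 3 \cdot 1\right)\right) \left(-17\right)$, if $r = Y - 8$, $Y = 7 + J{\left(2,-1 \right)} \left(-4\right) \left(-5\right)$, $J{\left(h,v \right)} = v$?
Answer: $-395$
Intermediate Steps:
$Y = -13$ ($Y = 7 + \left(-1\right) \left(-4\right) \left(-5\right) = 7 + 4 \left(-5\right) = 7 - 20 = -13$)
$r = -21$ ($r = -13 - 8 = -21$)
$r + \left(13 + \left(6 + 3 \cdot 1\right)\right) \left(-17\right) = -21 + \left(13 + \left(6 + 3 \cdot 1\right)\right) \left(-17\right) = -21 + \left(13 + \left(6 + 3\right)\right) \left(-17\right) = -21 + \left(13 + 9\right) \left(-17\right) = -21 + 22 \left(-17\right) = -21 - 374 = -395$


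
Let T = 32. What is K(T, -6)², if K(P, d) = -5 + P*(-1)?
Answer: 1369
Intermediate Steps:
K(P, d) = -5 - P
K(T, -6)² = (-5 - 1*32)² = (-5 - 32)² = (-37)² = 1369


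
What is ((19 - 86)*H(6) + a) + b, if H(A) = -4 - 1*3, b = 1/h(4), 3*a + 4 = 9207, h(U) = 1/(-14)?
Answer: 10568/3 ≈ 3522.7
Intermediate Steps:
h(U) = -1/14
a = 9203/3 (a = -4/3 + (⅓)*9207 = -4/3 + 3069 = 9203/3 ≈ 3067.7)
b = -14 (b = 1/(-1/14) = -14)
H(A) = -7 (H(A) = -4 - 3 = -7)
((19 - 86)*H(6) + a) + b = ((19 - 86)*(-7) + 9203/3) - 14 = (-67*(-7) + 9203/3) - 14 = (469 + 9203/3) - 14 = 10610/3 - 14 = 10568/3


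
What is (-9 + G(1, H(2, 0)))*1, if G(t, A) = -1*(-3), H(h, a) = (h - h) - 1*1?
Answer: -6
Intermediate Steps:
H(h, a) = -1 (H(h, a) = 0 - 1 = -1)
G(t, A) = 3
(-9 + G(1, H(2, 0)))*1 = (-9 + 3)*1 = -6*1 = -6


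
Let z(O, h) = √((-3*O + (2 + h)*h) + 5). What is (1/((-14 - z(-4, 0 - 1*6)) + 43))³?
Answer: (29 - √41)⁻³ ≈ 8.6667e-5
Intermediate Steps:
z(O, h) = √(5 - 3*O + h*(2 + h)) (z(O, h) = √((-3*O + h*(2 + h)) + 5) = √(5 - 3*O + h*(2 + h)))
(1/((-14 - z(-4, 0 - 1*6)) + 43))³ = (1/((-14 - √(5 + (0 - 1*6)² - 3*(-4) + 2*(0 - 1*6))) + 43))³ = (1/((-14 - √(5 + (0 - 6)² + 12 + 2*(0 - 6))) + 43))³ = (1/((-14 - √(5 + (-6)² + 12 + 2*(-6))) + 43))³ = (1/((-14 - √(5 + 36 + 12 - 12)) + 43))³ = (1/((-14 - √41) + 43))³ = (1/(29 - √41))³ = (29 - √41)⁻³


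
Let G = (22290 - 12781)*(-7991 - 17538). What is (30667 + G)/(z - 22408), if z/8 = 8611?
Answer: -17337471/3320 ≈ -5222.1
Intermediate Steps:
G = -242755261 (G = 9509*(-25529) = -242755261)
z = 68888 (z = 8*8611 = 68888)
(30667 + G)/(z - 22408) = (30667 - 242755261)/(68888 - 22408) = -242724594/46480 = -242724594*1/46480 = -17337471/3320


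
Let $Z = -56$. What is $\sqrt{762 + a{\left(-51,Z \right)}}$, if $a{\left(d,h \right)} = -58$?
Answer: $8 \sqrt{11} \approx 26.533$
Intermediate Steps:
$\sqrt{762 + a{\left(-51,Z \right)}} = \sqrt{762 - 58} = \sqrt{704} = 8 \sqrt{11}$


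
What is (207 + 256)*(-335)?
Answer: -155105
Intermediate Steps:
(207 + 256)*(-335) = 463*(-335) = -155105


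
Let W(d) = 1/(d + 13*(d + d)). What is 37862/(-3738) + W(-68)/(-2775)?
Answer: -32150516677/3174122700 ≈ -10.129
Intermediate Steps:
W(d) = 1/(27*d) (W(d) = 1/(d + 13*(2*d)) = 1/(d + 26*d) = 1/(27*d))
37862/(-3738) + W(-68)/(-2775) = 37862/(-3738) + ((1/27)/(-68))/(-2775) = 37862*(-1/3738) + ((1/27)*(-1/68))*(-1/2775) = -18931/1869 - 1/1836*(-1/2775) = -18931/1869 + 1/5094900 = -32150516677/3174122700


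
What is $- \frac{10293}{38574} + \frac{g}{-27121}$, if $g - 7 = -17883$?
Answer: $\frac{136797457}{348721818} \approx 0.39228$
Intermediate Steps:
$g = -17876$ ($g = 7 - 17883 = -17876$)
$- \frac{10293}{38574} + \frac{g}{-27121} = - \frac{10293}{38574} - \frac{17876}{-27121} = \left(-10293\right) \frac{1}{38574} - - \frac{17876}{27121} = - \frac{3431}{12858} + \frac{17876}{27121} = \frac{136797457}{348721818}$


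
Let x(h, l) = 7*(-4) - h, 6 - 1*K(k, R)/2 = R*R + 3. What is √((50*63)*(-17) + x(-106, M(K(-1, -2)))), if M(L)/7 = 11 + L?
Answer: 4*I*√3342 ≈ 231.24*I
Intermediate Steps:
K(k, R) = 6 - 2*R² (K(k, R) = 12 - 2*(R*R + 3) = 12 - 2*(R² + 3) = 12 - 2*(3 + R²) = 12 + (-6 - 2*R²) = 6 - 2*R²)
M(L) = 77 + 7*L (M(L) = 7*(11 + L) = 77 + 7*L)
x(h, l) = -28 - h
√((50*63)*(-17) + x(-106, M(K(-1, -2)))) = √((50*63)*(-17) + (-28 - 1*(-106))) = √(3150*(-17) + (-28 + 106)) = √(-53550 + 78) = √(-53472) = 4*I*√3342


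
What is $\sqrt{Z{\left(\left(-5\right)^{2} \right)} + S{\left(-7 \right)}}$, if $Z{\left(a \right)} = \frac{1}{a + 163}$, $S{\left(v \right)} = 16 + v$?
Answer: $\frac{\sqrt{79571}}{94} \approx 3.0009$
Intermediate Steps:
$Z{\left(a \right)} = \frac{1}{163 + a}$
$\sqrt{Z{\left(\left(-5\right)^{2} \right)} + S{\left(-7 \right)}} = \sqrt{\frac{1}{163 + \left(-5\right)^{2}} + \left(16 - 7\right)} = \sqrt{\frac{1}{163 + 25} + 9} = \sqrt{\frac{1}{188} + 9} = \sqrt{\frac{1693}{188}} = \frac{\sqrt{79571}}{94}$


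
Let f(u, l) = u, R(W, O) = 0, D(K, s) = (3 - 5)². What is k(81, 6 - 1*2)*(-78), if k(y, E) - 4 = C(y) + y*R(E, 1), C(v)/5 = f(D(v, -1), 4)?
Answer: -1872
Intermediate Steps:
D(K, s) = 4 (D(K, s) = (-2)² = 4)
C(v) = 20 (C(v) = 5*4 = 20)
k(y, E) = 24 (k(y, E) = 4 + (20 + y*0) = 4 + (20 + 0) = 4 + 20 = 24)
k(81, 6 - 1*2)*(-78) = 24*(-78) = -1872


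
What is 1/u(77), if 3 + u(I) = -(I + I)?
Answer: -1/157 ≈ -0.0063694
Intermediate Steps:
u(I) = -3 - 2*I (u(I) = -3 - (I + I) = -3 - 2*I)
1/u(77) = 1/(-3 - 2*77) = 1/(-3 - 154) = 1/(-157) = -1/157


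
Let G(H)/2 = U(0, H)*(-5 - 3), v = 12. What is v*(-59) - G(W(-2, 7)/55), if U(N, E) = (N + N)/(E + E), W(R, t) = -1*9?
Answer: -708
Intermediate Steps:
W(R, t) = -9
U(N, E) = N/E (U(N, E) = (2*N)/((2*E)) = (2*N)*(1/(2*E)) = N/E)
G(H) = 0 (G(H) = 2*((0/H)*(-5 - 3)) = 2*(0*(-8)) = 2*0 = 0)
v*(-59) - G(W(-2, 7)/55) = 12*(-59) - 1*0 = -708 + 0 = -708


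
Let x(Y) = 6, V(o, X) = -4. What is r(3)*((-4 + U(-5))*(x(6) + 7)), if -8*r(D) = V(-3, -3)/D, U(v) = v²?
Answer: 91/2 ≈ 45.500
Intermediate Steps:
r(D) = 1/(2*D) (r(D) = -(-1)/(2*D) = 1/(2*D))
r(3)*((-4 + U(-5))*(x(6) + 7)) = ((½)/3)*((-4 + (-5)²)*(6 + 7)) = ((½)*(⅓))*((-4 + 25)*13) = (21*13)/6 = (⅙)*273 = 91/2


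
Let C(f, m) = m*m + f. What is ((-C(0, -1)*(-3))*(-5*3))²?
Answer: 2025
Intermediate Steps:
C(f, m) = f + m² (C(f, m) = m² + f = f + m²)
((-C(0, -1)*(-3))*(-5*3))² = ((-(0 + (-1)²)*(-3))*(-5*3))² = ((-(0 + 1)*(-3))*(-15))² = ((-1*1*(-3))*(-15))² = (-1*(-3)*(-15))² = (3*(-15))² = (-45)² = 2025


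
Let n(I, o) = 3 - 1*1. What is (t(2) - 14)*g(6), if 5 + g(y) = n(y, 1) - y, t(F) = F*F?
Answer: 90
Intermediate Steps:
n(I, o) = 2 (n(I, o) = 3 - 1 = 2)
t(F) = F²
g(y) = -3 - y (g(y) = -5 + (2 - y) = -3 - y)
(t(2) - 14)*g(6) = (2² - 14)*(-3 - 1*6) = (4 - 14)*(-3 - 6) = -10*(-9) = 90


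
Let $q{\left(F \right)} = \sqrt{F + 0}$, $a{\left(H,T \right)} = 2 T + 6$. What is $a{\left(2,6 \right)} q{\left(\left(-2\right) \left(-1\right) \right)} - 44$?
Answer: $-44 + 18 \sqrt{2} \approx -18.544$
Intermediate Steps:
$a{\left(H,T \right)} = 6 + 2 T$
$q{\left(F \right)} = \sqrt{F}$
$a{\left(2,6 \right)} q{\left(\left(-2\right) \left(-1\right) \right)} - 44 = \left(6 + 2 \cdot 6\right) \sqrt{\left(-2\right) \left(-1\right)} - 44 = \left(6 + 12\right) \sqrt{2} - 44 = 18 \sqrt{2} - 44 = -44 + 18 \sqrt{2}$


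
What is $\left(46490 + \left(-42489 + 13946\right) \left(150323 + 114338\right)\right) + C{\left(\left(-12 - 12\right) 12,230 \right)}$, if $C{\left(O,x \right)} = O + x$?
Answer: $-7554172491$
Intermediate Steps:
$\left(46490 + \left(-42489 + 13946\right) \left(150323 + 114338\right)\right) + C{\left(\left(-12 - 12\right) 12,230 \right)} = \left(46490 + \left(-42489 + 13946\right) \left(150323 + 114338\right)\right) + \left(\left(-12 - 12\right) 12 + 230\right) = \left(46490 - 7554218923\right) + \left(\left(-24\right) 12 + 230\right) = \left(46490 - 7554218923\right) + \left(-288 + 230\right) = -7554172433 - 58 = -7554172491$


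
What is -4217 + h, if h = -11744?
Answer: -15961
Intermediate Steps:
-4217 + h = -4217 - 11744 = -15961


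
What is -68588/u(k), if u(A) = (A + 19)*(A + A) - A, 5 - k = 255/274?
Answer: -321832043/861895 ≈ -373.40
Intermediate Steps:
k = 1115/274 (k = 5 - 255/274 = 1115/274 ≈ 4.0693)
u(A) = -A + 2*A*(19 + A) (u(A) = (19 + A)*(2*A) - A = 2*A*(19 + A) - A = -A + 2*A*(19 + A))
-68588/u(k) = -68588*274/(1115*(37 + 2*(1115/274))) = -68588*274/(1115*(37 + 1115/137)) = -68588/((1115/274)*(6184/137)) = -68588/3447580/18769 = -68588*18769/3447580 = -321832043/861895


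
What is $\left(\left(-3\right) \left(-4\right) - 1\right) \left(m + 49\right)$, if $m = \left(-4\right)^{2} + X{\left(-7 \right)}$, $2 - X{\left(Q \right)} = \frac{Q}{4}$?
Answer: $\frac{3025}{4} \approx 756.25$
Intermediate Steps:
$X{\left(Q \right)} = 2 - \frac{Q}{4}$
$m = \frac{79}{4}$ ($m = \left(-4\right)^{2} + \left(2 - - \frac{7}{4}\right) = 16 + \left(2 + \frac{7}{4}\right) = 16 + \frac{15}{4} = \frac{79}{4} \approx 19.75$)
$\left(\left(-3\right) \left(-4\right) - 1\right) \left(m + 49\right) = \left(\left(-3\right) \left(-4\right) - 1\right) \left(\frac{79}{4} + 49\right) = \left(12 - 1\right) \frac{275}{4} = 11 \cdot \frac{275}{4} = \frac{3025}{4}$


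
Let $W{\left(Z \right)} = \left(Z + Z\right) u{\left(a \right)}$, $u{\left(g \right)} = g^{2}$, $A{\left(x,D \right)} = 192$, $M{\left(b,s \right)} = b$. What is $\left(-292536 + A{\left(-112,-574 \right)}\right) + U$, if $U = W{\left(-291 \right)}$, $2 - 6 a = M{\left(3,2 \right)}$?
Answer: $- \frac{1754161}{6} \approx -2.9236 \cdot 10^{5}$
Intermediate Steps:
$a = - \frac{1}{6}$ ($a = \frac{1}{3} - \frac{1}{2} = - \frac{1}{6} \approx -0.16667$)
$W{\left(Z \right)} = \frac{Z}{18}$ ($W{\left(Z \right)} = \left(Z + Z\right) \left(- \frac{1}{6}\right)^{2} = 2 Z \frac{1}{36} = \frac{Z}{18}$)
$U = - \frac{97}{6}$ ($U = \frac{1}{18} \left(-291\right) = - \frac{97}{6} \approx -16.167$)
$\left(-292536 + A{\left(-112,-574 \right)}\right) + U = \left(-292536 + 192\right) - \frac{97}{6} = -292344 - \frac{97}{6} = - \frac{1754161}{6}$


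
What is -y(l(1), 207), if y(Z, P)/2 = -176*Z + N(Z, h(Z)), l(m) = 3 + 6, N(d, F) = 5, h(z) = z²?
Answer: 3158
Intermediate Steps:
l(m) = 9
y(Z, P) = 10 - 352*Z (y(Z, P) = 2*(-176*Z + 5) = 2*(5 - 176*Z) = 10 - 352*Z)
-y(l(1), 207) = -(10 - 352*9) = -(10 - 3168) = -1*(-3158) = 3158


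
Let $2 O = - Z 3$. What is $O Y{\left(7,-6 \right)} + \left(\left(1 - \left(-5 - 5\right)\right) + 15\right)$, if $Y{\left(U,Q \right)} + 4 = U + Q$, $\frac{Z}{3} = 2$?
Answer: $53$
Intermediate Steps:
$Z = 6$ ($Z = 3 \cdot 2 = 6$)
$O = -9$ ($O = \frac{\left(-1\right) 6 \cdot 3}{2} = \frac{\left(-6\right) 3}{2} = \frac{1}{2} \left(-18\right) = -9$)
$Y{\left(U,Q \right)} = -4 + Q + U$ ($Y{\left(U,Q \right)} = -4 + \left(U + Q\right) = -4 + \left(Q + U\right) = -4 + Q + U$)
$O Y{\left(7,-6 \right)} + \left(\left(1 - \left(-5 - 5\right)\right) + 15\right) = - 9 \left(-4 - 6 + 7\right) + \left(\left(1 - \left(-5 - 5\right)\right) + 15\right) = \left(-9\right) \left(-3\right) + \left(\left(1 - -10\right) + 15\right) = 27 + \left(\left(1 + 10\right) + 15\right) = 27 + \left(11 + 15\right) = 27 + 26 = 53$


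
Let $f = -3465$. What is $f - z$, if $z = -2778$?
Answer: $-687$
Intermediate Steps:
$f - z = -3465 - -2778 = -3465 + 2778 = -687$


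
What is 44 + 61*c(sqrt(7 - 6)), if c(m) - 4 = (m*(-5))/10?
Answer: 515/2 ≈ 257.50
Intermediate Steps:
c(m) = 4 - m/2 (c(m) = 4 + (m*(-5))/10 = 4 - 5*m*(1/10) = 4 - m/2)
44 + 61*c(sqrt(7 - 6)) = 44 + 61*(4 - sqrt(7 - 6)/2) = 44 + 61*(4 - sqrt(1)/2) = 44 + 61*(4 - 1/2*1) = 44 + 61*(4 - 1/2) = 44 + 61*(7/2) = 44 + 427/2 = 515/2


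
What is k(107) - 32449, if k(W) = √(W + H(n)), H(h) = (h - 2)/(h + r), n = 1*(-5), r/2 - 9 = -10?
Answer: -32449 + 6*√3 ≈ -32439.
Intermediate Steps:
r = -2 (r = 18 + 2*(-10) = 18 - 20 = -2)
n = -5
H(h) = 1 (H(h) = (h - 2)/(h - 2) = (-2 + h)/(-2 + h) = 1)
k(W) = √(1 + W) (k(W) = √(W + 1) = √(1 + W))
k(107) - 32449 = √(1 + 107) - 32449 = √108 - 32449 = 6*√3 - 32449 = -32449 + 6*√3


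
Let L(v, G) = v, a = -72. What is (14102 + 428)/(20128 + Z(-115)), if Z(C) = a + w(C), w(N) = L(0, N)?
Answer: 7265/10028 ≈ 0.72447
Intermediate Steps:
w(N) = 0
Z(C) = -72 (Z(C) = -72 + 0 = -72)
(14102 + 428)/(20128 + Z(-115)) = (14102 + 428)/(20128 - 72) = 14530/20056 = 14530*(1/20056) = 7265/10028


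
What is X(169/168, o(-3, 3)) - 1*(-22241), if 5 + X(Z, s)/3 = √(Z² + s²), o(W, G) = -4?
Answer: 22226 + √480145/56 ≈ 22238.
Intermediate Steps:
X(Z, s) = -15 + 3*√(Z² + s²)
X(169/168, o(-3, 3)) - 1*(-22241) = (-15 + 3*√((169/168)² + (-4)²)) - 1*(-22241) = (-15 + 3*√((169*(1/168))² + 16)) + 22241 = (-15 + 3*√((169/168)² + 16)) + 22241 = (-15 + 3*√(28561/28224 + 16)) + 22241 = (-15 + 3*√(480145/28224)) + 22241 = (-15 + 3*(√480145/168)) + 22241 = (-15 + √480145/56) + 22241 = 22226 + √480145/56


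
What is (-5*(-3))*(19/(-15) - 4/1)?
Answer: -79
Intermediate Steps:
(-5*(-3))*(19/(-15) - 4/1) = 15*(19*(-1/15) - 4*1) = 15*(-19/15 - 4) = 15*(-79/15) = -79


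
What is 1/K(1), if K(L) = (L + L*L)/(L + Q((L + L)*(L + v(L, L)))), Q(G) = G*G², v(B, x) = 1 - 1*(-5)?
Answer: 2745/2 ≈ 1372.5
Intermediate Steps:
v(B, x) = 6 (v(B, x) = 1 + 5 = 6)
Q(G) = G³
K(L) = (L + L²)/(L + 8*L³*(6 + L)³) (K(L) = (L + L*L)/(L + ((L + L)*(L + 6))³) = (L + L²)/(L + ((2*L)*(6 + L))³) = (L + L²)/(L + (2*L*(6 + L))³) = (L + L²)/(L + 8*L³*(6 + L)³))
1/K(1) = 1/((1 + 1)/(1 + 8*1²*(6 + 1)³)) = 1/(2/(1 + 8*1*7³)) = 1/(2/(1 + 8*1*343)) = 1/(2/(1 + 2744)) = 1/(2/2745) = 2745/2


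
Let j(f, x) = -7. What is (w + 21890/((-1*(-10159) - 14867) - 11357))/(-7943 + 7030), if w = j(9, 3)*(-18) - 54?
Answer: -226958/2933469 ≈ -0.077368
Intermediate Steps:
w = 72 (w = -7*(-18) - 54 = 126 - 54 = 72)
(w + 21890/((-1*(-10159) - 14867) - 11357))/(-7943 + 7030) = (72 + 21890/((-1*(-10159) - 14867) - 11357))/(-7943 + 7030) = (72 + 21890/((10159 - 14867) - 11357))/(-913) = (72 + 21890/(-4708 - 11357))*(-1/913) = (72 + 21890/(-16065))*(-1/913) = (72 + 21890*(-1/16065))*(-1/913) = (72 - 4378/3213)*(-1/913) = (226958/3213)*(-1/913) = -226958/2933469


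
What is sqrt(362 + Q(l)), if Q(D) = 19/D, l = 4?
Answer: 3*sqrt(163)/2 ≈ 19.151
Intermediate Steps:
sqrt(362 + Q(l)) = sqrt(362 + 19/4) = sqrt(1467/4) = 3*sqrt(163)/2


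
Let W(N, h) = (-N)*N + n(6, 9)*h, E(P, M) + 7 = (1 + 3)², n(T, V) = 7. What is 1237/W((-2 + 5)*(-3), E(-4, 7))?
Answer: -1237/18 ≈ -68.722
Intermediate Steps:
E(P, M) = 9 (E(P, M) = -7 + (1 + 3)² = -7 + 4² = -7 + 16 = 9)
W(N, h) = -N² + 7*h (W(N, h) = (-N)*N + 7*h = -N² + 7*h)
1237/W((-2 + 5)*(-3), E(-4, 7)) = 1237/(-((-2 + 5)*(-3))² + 7*9) = 1237/(-(3*(-3))² + 63) = 1237/(-1*(-9)² + 63) = 1237/(-1*81 + 63) = 1237/(-81 + 63) = 1237/(-18) = 1237*(-1/18) = -1237/18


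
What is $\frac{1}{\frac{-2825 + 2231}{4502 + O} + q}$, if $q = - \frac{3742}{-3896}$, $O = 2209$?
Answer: $\frac{4357676}{3799723} \approx 1.1468$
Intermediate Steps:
$q = \frac{1871}{1948}$ ($q = \left(-3742\right) \left(- \frac{1}{3896}\right) = \frac{1871}{1948} \approx 0.96047$)
$\frac{1}{\frac{-2825 + 2231}{4502 + O} + q} = \frac{1}{\frac{-2825 + 2231}{4502 + 2209} + \frac{1871}{1948}} = \frac{1}{- \frac{594}{6711} + \frac{1871}{1948}} = \frac{1}{\left(-594\right) \frac{1}{6711} + \frac{1871}{1948}} = \frac{1}{- \frac{198}{2237} + \frac{1871}{1948}} = \frac{1}{\frac{3799723}{4357676}} = \frac{4357676}{3799723}$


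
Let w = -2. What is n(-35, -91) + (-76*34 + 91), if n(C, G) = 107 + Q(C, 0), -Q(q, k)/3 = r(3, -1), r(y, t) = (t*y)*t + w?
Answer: -2389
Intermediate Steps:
r(y, t) = -2 + y*t² (r(y, t) = (t*y)*t - 2 = y*t² - 2 = -2 + y*t²)
Q(q, k) = -3 (Q(q, k) = -3*(-2 + 3*(-1)²) = -3*(-2 + 3*1) = -3*(-2 + 3) = -3*1 = -3)
n(C, G) = 104 (n(C, G) = 107 - 3 = 104)
n(-35, -91) + (-76*34 + 91) = 104 + (-76*34 + 91) = 104 + (-2584 + 91) = 104 - 2493 = -2389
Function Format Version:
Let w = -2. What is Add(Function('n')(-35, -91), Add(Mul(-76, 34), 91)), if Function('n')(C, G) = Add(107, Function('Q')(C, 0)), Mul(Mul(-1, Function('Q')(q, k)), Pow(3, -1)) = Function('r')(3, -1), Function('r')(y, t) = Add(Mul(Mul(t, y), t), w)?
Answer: -2389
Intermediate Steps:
Function('r')(y, t) = Add(-2, Mul(y, Pow(t, 2))) (Function('r')(y, t) = Add(Mul(Mul(t, y), t), -2) = Add(Mul(y, Pow(t, 2)), -2) = Add(-2, Mul(y, Pow(t, 2))))
Function('Q')(q, k) = -3 (Function('Q')(q, k) = Mul(-3, Add(-2, Mul(3, Pow(-1, 2)))) = Mul(-3, Add(-2, Mul(3, 1))) = Mul(-3, Add(-2, 3)) = Mul(-3, 1) = -3)
Function('n')(C, G) = 104 (Function('n')(C, G) = Add(107, -3) = 104)
Add(Function('n')(-35, -91), Add(Mul(-76, 34), 91)) = Add(104, Add(Mul(-76, 34), 91)) = Add(104, Add(-2584, 91)) = Add(104, -2493) = -2389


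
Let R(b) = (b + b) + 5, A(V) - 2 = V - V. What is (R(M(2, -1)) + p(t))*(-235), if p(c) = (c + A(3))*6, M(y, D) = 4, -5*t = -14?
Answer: -9823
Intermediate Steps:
t = 14/5 (t = -1/5*(-14) = 14/5 ≈ 2.8000)
A(V) = 2 (A(V) = 2 + (V - V) = 2 + 0 = 2)
p(c) = 12 + 6*c (p(c) = (c + 2)*6 = (2 + c)*6 = 12 + 6*c)
R(b) = 5 + 2*b (R(b) = 2*b + 5 = 5 + 2*b)
(R(M(2, -1)) + p(t))*(-235) = ((5 + 2*4) + (12 + 6*(14/5)))*(-235) = ((5 + 8) + (12 + 84/5))*(-235) = (13 + 144/5)*(-235) = (209/5)*(-235) = -9823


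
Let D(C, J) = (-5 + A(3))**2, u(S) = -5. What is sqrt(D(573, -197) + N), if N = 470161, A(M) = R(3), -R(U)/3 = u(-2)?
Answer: sqrt(470261) ≈ 685.76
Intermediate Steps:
R(U) = 15 (R(U) = -3*(-5) = 15)
A(M) = 15
D(C, J) = 100 (D(C, J) = (-5 + 15)**2 = 10**2 = 100)
sqrt(D(573, -197) + N) = sqrt(100 + 470161) = sqrt(470261)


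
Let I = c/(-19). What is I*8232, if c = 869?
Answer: -7153608/19 ≈ -3.7651e+5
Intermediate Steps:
I = -869/19 (I = 869/(-19) = 869*(-1/19) = -869/19 ≈ -45.737)
I*8232 = -869/19*8232 = -7153608/19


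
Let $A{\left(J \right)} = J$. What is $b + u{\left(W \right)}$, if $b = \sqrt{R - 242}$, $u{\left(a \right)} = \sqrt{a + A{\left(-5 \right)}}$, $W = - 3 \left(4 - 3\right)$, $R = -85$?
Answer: $i \left(\sqrt{327} + 2 \sqrt{2}\right) \approx 20.912 i$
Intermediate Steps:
$W = -3$ ($W = \left(-3\right) 1 = -3$)
$u{\left(a \right)} = \sqrt{-5 + a}$ ($u{\left(a \right)} = \sqrt{a - 5} = \sqrt{-5 + a}$)
$b = i \sqrt{327}$ ($b = \sqrt{-85 - 242} = \sqrt{-327} = i \sqrt{327} \approx 18.083 i$)
$b + u{\left(W \right)} = i \sqrt{327} + \sqrt{-5 - 3} = i \sqrt{327} + \sqrt{-8} = i \sqrt{327} + 2 i \sqrt{2}$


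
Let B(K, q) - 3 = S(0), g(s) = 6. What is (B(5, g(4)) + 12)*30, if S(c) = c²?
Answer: 450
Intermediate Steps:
B(K, q) = 3 (B(K, q) = 3 + 0² = 3 + 0 = 3)
(B(5, g(4)) + 12)*30 = (3 + 12)*30 = 15*30 = 450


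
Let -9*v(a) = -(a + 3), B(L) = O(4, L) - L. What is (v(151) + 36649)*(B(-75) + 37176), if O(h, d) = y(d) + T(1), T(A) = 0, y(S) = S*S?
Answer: 1572096180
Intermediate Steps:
y(S) = S**2
O(h, d) = d**2 (O(h, d) = d**2 + 0 = d**2)
B(L) = L**2 - L
v(a) = 1/3 + a/9 (v(a) = -(-1)*(a + 3)/9 = -(-1)*(3 + a)/9 = -(-3 - a)/9 = 1/3 + a/9)
(v(151) + 36649)*(B(-75) + 37176) = ((1/3 + (1/9)*151) + 36649)*(-75*(-1 - 75) + 37176) = ((1/3 + 151/9) + 36649)*(-75*(-76) + 37176) = (154/9 + 36649)*(5700 + 37176) = (329995/9)*42876 = 1572096180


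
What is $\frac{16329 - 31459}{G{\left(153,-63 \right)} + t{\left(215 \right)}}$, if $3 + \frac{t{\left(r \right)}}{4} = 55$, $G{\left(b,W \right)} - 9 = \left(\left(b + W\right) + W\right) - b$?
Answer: $- \frac{15130}{91} \approx -166.26$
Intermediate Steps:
$G{\left(b,W \right)} = 9 + 2 W$ ($G{\left(b,W \right)} = 9 + \left(\left(\left(b + W\right) + W\right) - b\right) = 9 + \left(\left(\left(W + b\right) + W\right) - b\right) = 9 + \left(\left(b + 2 W\right) - b\right) = 9 + 2 W$)
$t{\left(r \right)} = 208$ ($t{\left(r \right)} = -12 + 4 \cdot 55 = -12 + 220 = 208$)
$\frac{16329 - 31459}{G{\left(153,-63 \right)} + t{\left(215 \right)}} = \frac{16329 - 31459}{\left(9 + 2 \left(-63\right)\right) + 208} = - \frac{15130}{\left(9 - 126\right) + 208} = - \frac{15130}{-117 + 208} = - \frac{15130}{91}$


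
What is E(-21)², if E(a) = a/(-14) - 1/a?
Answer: 4225/1764 ≈ 2.3951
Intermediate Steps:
E(a) = -1/a - a/14 (E(a) = a*(-1/14) - 1/a = -a/14 - 1/a = -1/a - a/14)
E(-21)² = (-1/(-21) - 1/14*(-21))² = (-1*(-1/21) + 3/2)² = (1/21 + 3/2)² = (65/42)² = 4225/1764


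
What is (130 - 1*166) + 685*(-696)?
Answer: -476796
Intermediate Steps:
(130 - 1*166) + 685*(-696) = (130 - 166) - 476760 = -36 - 476760 = -476796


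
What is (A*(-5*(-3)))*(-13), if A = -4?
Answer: 780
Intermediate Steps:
(A*(-5*(-3)))*(-13) = -(-20)*(-3)*(-13) = -4*15*(-13) = -60*(-13) = 780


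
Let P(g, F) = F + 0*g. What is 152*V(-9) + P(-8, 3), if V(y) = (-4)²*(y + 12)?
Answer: 7299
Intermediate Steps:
P(g, F) = F (P(g, F) = F + 0 = F)
V(y) = 192 + 16*y (V(y) = 16*(12 + y) = 192 + 16*y)
152*V(-9) + P(-8, 3) = 152*(192 + 16*(-9)) + 3 = 152*(192 - 144) + 3 = 152*48 + 3 = 7296 + 3 = 7299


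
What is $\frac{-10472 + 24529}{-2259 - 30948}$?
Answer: $- \frac{14057}{33207} \approx -0.42331$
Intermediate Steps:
$\frac{-10472 + 24529}{-2259 - 30948} = \frac{14057}{-33207} = 14057 \left(- \frac{1}{33207}\right) = - \frac{14057}{33207}$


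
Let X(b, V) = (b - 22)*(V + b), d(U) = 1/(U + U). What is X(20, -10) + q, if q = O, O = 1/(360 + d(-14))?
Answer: -201552/10079 ≈ -19.997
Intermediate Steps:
d(U) = 1/(2*U)
O = 28/10079 (O = 1/(360 + (½)/(-14)) = 1/(360 + (½)*(-1/14)) = 1/(360 - 1/28) = 1/(10079/28) = 28/10079 ≈ 0.0027781)
X(b, V) = (-22 + b)*(V + b)
q = 28/10079 ≈ 0.0027781
X(20, -10) + q = (20² - 22*(-10) - 22*20 - 10*20) + 28/10079 = (400 + 220 - 440 - 200) + 28/10079 = -20 + 28/10079 = -201552/10079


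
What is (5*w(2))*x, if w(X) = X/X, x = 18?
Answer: 90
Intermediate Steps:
w(X) = 1
(5*w(2))*x = (5*1)*18 = 5*18 = 90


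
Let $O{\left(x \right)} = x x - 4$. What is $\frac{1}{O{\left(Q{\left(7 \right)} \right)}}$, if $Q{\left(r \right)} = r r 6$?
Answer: $\frac{1}{86432} \approx 1.157 \cdot 10^{-5}$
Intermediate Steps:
$Q{\left(r \right)} = 6 r^{2}$ ($Q{\left(r \right)} = r^{2} \cdot 6 = 6 r^{2}$)
$O{\left(x \right)} = -4 + x^{2}$ ($O{\left(x \right)} = x^{2} - 4 = -4 + x^{2}$)
$\frac{1}{O{\left(Q{\left(7 \right)} \right)}} = \frac{1}{-4 + \left(6 \cdot 7^{2}\right)^{2}} = \frac{1}{-4 + \left(6 \cdot 49\right)^{2}} = \frac{1}{-4 + 294^{2}} = \frac{1}{-4 + 86436} = \frac{1}{86432}$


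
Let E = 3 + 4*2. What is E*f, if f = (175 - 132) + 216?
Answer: 2849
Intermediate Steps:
f = 259 (f = 43 + 216 = 259)
E = 11 (E = 3 + 8 = 11)
E*f = 11*259 = 2849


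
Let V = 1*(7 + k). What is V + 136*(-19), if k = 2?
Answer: -2575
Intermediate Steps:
V = 9 (V = 1*(7 + 2) = 1*9 = 9)
V + 136*(-19) = 9 + 136*(-19) = 9 - 2584 = -2575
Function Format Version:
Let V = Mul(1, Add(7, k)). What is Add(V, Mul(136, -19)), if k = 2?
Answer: -2575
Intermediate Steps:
V = 9 (V = Mul(1, Add(7, 2)) = Mul(1, 9) = 9)
Add(V, Mul(136, -19)) = Add(9, Mul(136, -19)) = Add(9, -2584) = -2575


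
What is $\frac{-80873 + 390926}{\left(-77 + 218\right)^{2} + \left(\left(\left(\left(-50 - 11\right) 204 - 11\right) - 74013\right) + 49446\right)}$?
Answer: $- \frac{310053}{17141} \approx -18.088$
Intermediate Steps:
$\frac{-80873 + 390926}{\left(-77 + 218\right)^{2} + \left(\left(\left(\left(-50 - 11\right) 204 - 11\right) - 74013\right) + 49446\right)} = \frac{310053}{141^{2} + \left(\left(\left(\left(-61\right) 204 - 11\right) - 74013\right) + 49446\right)} = \frac{310053}{19881 + \left(\left(\left(-12444 - 11\right) - 74013\right) + 49446\right)} = \frac{310053}{19881 + \left(\left(-12455 - 74013\right) + 49446\right)} = \frac{310053}{19881 + \left(-86468 + 49446\right)} = \frac{310053}{19881 - 37022} = \frac{310053}{-17141} = 310053 \left(- \frac{1}{17141}\right) = - \frac{310053}{17141}$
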